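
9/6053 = 9/6053  =  0.00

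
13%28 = 13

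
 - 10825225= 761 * ( - 14225 )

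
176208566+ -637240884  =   - 461032318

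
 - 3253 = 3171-6424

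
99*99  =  9801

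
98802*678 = 66987756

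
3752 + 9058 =12810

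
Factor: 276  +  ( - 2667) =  - 3^1 * 797^1 = - 2391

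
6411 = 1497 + 4914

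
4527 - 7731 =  -3204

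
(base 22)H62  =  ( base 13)3A63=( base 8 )20252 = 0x20aa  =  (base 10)8362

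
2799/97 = 28 + 83/97 = 28.86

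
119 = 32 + 87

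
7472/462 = 16 + 40/231 = 16.17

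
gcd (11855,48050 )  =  5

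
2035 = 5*407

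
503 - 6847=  - 6344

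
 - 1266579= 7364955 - 8631534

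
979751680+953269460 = 1933021140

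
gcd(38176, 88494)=2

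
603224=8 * 75403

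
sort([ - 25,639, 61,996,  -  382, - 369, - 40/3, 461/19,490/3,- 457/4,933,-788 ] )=[ - 788,-382, - 369,- 457/4, - 25,-40/3, 461/19 , 61, 490/3, 639, 933 , 996 ] 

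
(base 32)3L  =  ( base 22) 57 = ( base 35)3C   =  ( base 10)117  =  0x75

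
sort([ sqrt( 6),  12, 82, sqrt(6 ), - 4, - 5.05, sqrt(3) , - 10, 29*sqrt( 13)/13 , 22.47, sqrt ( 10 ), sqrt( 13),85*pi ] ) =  [ - 10, - 5.05,-4 , sqrt ( 3 ),sqrt(6 ),  sqrt( 6),sqrt ( 10), sqrt ( 13 ), 29* sqrt(13 )/13,12,22.47, 82,  85*pi]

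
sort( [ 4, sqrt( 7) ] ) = [sqrt( 7),  4]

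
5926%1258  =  894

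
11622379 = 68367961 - 56745582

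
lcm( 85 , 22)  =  1870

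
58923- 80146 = -21223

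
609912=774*788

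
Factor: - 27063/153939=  - 3^1 * 23^(-2) *31^1 = -93/529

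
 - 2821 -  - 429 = -2392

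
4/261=4/261 = 0.02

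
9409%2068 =1137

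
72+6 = 78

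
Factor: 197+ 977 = 2^1*587^1 = 1174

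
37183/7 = 5311 + 6/7 = 5311.86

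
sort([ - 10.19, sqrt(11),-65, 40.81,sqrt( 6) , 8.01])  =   [-65,-10.19, sqrt ( 6 ), sqrt( 11 )  ,  8.01,40.81]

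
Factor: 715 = 5^1 * 11^1 * 13^1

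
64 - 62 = 2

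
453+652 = 1105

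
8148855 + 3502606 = 11651461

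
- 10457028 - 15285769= - 25742797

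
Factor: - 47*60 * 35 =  - 98700=-2^2  *3^1*5^2*7^1*47^1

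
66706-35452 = 31254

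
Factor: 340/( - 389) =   -  2^2*5^1*17^1  *  389^( - 1 ) 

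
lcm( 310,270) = 8370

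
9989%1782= 1079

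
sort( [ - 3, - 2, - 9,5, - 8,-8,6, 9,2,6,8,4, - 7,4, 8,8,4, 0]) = [ - 9, - 8, - 8, - 7, - 3, - 2,0,2  ,  4,4,4,5,6, 6,8,8, 8,9]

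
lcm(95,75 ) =1425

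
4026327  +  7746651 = 11772978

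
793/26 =30 + 1/2 = 30.50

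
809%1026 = 809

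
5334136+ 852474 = 6186610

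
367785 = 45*8173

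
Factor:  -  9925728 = -2^5*3^1*103393^1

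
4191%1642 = 907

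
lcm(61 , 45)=2745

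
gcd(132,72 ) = 12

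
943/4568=943/4568 = 0.21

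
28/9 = 3 + 1/9 = 3.11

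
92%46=0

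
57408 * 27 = 1550016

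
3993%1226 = 315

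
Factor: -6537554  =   - 2^1 * 17^1*59^1*3259^1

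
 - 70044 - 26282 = - 96326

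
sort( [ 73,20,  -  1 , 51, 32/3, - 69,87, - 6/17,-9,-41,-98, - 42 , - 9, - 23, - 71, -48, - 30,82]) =[ - 98, - 71, - 69, - 48 ,-42, - 41, - 30,-23, - 9, - 9 , - 1, - 6/17,32/3,20,51,73, 82 , 87]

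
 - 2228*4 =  - 8912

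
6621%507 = 30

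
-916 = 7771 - 8687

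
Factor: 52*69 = 3588 = 2^2*3^1 *13^1*23^1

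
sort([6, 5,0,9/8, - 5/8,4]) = [  -  5/8, 0, 9/8, 4,5,6] 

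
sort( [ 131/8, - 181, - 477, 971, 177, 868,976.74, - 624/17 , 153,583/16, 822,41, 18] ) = [ - 477, - 181, - 624/17, 131/8, 18, 583/16, 41, 153, 177, 822, 868,971, 976.74] 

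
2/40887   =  2/40887 = 0.00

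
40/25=8/5= 1.60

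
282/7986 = 47/1331 = 0.04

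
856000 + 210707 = 1066707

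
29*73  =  2117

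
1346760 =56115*24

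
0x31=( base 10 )49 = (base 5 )144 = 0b110001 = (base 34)1f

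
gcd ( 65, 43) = 1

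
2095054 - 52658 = 2042396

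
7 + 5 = 12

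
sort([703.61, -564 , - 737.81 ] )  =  [ - 737.81, - 564, 703.61 ] 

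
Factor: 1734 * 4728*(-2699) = -2^4*3^2*17^2* 197^1 * 2699^1 = -  22127352048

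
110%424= 110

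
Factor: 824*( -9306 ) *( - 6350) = 48692714400 = 2^5*3^2*5^2*11^1 * 47^1*103^1 * 127^1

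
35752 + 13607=49359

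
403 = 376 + 27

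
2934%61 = 6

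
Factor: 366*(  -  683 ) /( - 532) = 2^( -1 )*3^1 * 7^(- 1)*19^( - 1)*61^1*683^1 = 124989/266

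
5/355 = 1/71 = 0.01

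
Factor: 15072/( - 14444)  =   - 24/23 = - 2^3*3^1*23^ ( - 1 ) 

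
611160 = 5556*110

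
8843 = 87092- 78249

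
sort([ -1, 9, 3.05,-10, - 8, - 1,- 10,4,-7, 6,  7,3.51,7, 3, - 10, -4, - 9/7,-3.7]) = [ - 10 , - 10, - 10,-8, - 7, - 4, - 3.7,-9/7, - 1, - 1,3,3.05, 3.51,4, 6,7, 7,9]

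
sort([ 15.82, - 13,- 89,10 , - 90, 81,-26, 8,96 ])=[ - 90 ,-89, - 26,  -  13,8, 10,15.82,81 , 96]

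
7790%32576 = 7790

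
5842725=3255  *1795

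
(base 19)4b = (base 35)2h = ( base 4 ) 1113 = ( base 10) 87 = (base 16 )57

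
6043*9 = 54387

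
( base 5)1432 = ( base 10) 242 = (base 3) 22222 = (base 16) F2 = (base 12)182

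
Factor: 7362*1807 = 2^1*3^2 * 13^1*139^1*409^1 =13303134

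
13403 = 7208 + 6195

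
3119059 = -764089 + 3883148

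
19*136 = 2584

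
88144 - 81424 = 6720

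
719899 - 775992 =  - 56093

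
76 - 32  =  44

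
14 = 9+5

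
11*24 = 264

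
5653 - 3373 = 2280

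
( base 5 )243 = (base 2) 1001001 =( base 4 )1021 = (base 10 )73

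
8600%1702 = 90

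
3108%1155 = 798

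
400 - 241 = 159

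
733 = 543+190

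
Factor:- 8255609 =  - 373^1 * 22133^1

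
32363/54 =32363/54 = 599.31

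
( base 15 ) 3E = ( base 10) 59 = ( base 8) 73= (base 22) 2f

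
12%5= 2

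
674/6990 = 337/3495 = 0.10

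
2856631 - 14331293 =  - 11474662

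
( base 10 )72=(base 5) 242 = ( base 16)48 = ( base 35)22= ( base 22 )36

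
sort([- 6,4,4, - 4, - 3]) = [ - 6, - 4, - 3,  4, 4]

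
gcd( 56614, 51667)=1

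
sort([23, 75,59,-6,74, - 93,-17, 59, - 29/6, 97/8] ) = [ - 93,  -  17, - 6, - 29/6, 97/8, 23,59, 59, 74 , 75 ]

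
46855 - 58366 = - 11511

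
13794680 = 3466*3980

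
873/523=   1+ 350/523 = 1.67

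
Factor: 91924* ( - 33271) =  - 2^2*  7^6*67^1 * 97^1 = - 3058403404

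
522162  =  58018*9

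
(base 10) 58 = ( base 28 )22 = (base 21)2G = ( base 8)72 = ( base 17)37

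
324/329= 324/329=0.98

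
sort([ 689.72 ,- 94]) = [-94, 689.72]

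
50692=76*667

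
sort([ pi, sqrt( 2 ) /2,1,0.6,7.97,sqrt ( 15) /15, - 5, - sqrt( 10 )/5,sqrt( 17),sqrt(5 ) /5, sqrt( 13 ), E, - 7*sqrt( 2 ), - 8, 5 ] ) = [ - 7*sqrt( 2 ), - 8,-5,-sqrt( 10)/5,sqrt( 15)/15,  sqrt( 5)/5,0.6,sqrt (2) /2 , 1, E,pi,  sqrt( 13),sqrt( 17 ), 5,7.97 ] 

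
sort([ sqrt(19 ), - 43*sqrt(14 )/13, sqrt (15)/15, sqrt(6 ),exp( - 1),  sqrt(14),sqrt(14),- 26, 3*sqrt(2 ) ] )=[ - 26,  -  43 * sqrt(14)/13,sqrt( 15) /15,  exp( - 1),sqrt(6) , sqrt(14), sqrt( 14 ), 3*sqrt ( 2) , sqrt(19 ) ]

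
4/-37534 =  - 1 + 18765/18767 = -0.00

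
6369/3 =2123 = 2123.00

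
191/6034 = 191/6034 = 0.03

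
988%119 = 36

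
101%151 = 101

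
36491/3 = 36491/3 = 12163.67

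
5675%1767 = 374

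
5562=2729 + 2833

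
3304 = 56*59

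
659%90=29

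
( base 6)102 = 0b100110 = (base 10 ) 38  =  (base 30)18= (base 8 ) 46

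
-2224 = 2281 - 4505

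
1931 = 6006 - 4075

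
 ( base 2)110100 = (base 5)202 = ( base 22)28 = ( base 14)3a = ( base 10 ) 52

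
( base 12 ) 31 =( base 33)14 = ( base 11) 34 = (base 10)37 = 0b100101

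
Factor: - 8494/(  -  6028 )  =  2^( - 1) *11^( - 1)*31^1 =31/22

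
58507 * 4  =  234028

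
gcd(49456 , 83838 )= 2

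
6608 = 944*7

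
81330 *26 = 2114580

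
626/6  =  313/3 = 104.33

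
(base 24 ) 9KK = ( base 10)5684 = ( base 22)bg8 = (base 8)13064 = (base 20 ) e44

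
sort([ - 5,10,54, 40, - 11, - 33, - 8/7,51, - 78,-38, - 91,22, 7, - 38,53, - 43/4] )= [ - 91,  -  78, - 38, - 38, - 33, - 11, -43/4, - 5, - 8/7,7, 10,22,40,51,53,54 ]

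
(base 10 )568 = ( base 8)1070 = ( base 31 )IA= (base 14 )2C8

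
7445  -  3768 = 3677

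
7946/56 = 141 +25/28 = 141.89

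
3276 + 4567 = 7843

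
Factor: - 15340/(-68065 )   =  2^2*13^1*59^1* 13613^(-1) = 3068/13613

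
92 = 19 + 73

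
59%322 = 59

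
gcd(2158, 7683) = 13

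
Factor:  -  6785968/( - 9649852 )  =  2^2*7^1 * 47^(- 1)*51329^( -1)*60589^1 =1696492/2412463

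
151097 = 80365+70732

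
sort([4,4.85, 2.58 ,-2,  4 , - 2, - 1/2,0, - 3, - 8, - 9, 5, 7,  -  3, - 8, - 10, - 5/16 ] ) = [ - 10 , - 9 ,  -  8 , - 8, -3 , - 3, - 2,-2, - 1/2,  -  5/16, 0 , 2.58, 4, 4, 4.85, 5, 7 ]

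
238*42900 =10210200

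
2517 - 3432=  - 915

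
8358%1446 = 1128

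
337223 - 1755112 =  - 1417889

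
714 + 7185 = 7899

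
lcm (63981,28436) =255924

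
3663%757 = 635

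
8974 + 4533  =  13507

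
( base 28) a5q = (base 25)CK6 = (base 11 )6019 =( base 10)8006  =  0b1111101000110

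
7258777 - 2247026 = 5011751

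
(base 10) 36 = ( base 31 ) 15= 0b100100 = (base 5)121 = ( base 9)40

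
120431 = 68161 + 52270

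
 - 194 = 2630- 2824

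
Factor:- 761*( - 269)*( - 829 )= - 169703761 = -269^1 * 761^1 *829^1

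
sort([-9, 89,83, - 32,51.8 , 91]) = [ - 32 , - 9, 51.8  ,  83,89, 91]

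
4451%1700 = 1051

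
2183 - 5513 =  - 3330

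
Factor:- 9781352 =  - 2^3*7^1*19^1*29^1 * 317^1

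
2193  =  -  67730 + 69923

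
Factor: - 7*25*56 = -9800 = -  2^3 * 5^2*7^2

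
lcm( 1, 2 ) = 2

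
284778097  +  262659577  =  547437674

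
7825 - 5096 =2729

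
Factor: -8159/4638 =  - 2^( - 1) * 3^( - 1)*41^1 * 199^1 * 773^(-1 ) 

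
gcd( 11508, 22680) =84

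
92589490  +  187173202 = 279762692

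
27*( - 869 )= - 23463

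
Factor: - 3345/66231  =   - 3^( - 2 )*5^1*11^( -1 ) = - 5/99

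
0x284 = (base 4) 22010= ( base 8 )1204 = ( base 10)644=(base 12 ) 458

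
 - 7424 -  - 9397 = 1973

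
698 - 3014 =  - 2316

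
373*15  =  5595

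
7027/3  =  2342 + 1/3  =  2342.33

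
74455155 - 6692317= 67762838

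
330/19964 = 165/9982=0.02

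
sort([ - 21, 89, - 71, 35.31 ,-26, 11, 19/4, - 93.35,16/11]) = [ - 93.35, - 71, - 26, - 21,16/11 , 19/4,  11,35.31, 89] 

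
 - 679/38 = -18 + 5/38 = -  17.87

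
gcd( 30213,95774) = 1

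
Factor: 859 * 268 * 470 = 108199640 = 2^3*5^1*47^1 * 67^1*859^1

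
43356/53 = 818+2/53 = 818.04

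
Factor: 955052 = 2^2*  7^1 * 23^1*1483^1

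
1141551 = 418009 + 723542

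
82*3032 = 248624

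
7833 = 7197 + 636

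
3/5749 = 3/5749 = 0.00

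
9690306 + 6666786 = 16357092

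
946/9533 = 946/9533 =0.10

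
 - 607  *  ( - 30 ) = 18210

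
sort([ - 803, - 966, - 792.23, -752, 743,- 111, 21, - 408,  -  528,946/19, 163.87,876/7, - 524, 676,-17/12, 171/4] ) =[ - 966 , - 803, - 792.23,-752, - 528,  -  524, - 408, - 111,-17/12, 21, 171/4, 946/19, 876/7, 163.87, 676, 743 ]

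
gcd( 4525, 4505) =5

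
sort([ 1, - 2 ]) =[ - 2, 1 ]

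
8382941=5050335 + 3332606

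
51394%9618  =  3304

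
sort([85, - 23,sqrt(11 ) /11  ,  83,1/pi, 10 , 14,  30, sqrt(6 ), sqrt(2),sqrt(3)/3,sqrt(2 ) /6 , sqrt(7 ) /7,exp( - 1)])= [-23, sqrt(2) /6,sqrt(11) /11,  1/pi,exp( - 1),  sqrt( 7) /7,  sqrt(  3) /3,sqrt(2) , sqrt (6), 10, 14,30  ,  83, 85]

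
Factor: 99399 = 3^1*17^1 * 1949^1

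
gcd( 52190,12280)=3070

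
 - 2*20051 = -40102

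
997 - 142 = 855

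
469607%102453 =59795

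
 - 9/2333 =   -  1+2324/2333 = - 0.00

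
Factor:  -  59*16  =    -  2^4*59^1 = -944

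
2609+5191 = 7800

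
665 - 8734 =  -8069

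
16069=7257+8812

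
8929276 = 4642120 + 4287156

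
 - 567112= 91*( - 6232) 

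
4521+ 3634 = 8155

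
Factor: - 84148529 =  - 181^1 * 464909^1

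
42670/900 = 4267/90=47.41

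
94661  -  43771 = 50890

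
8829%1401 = 423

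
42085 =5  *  8417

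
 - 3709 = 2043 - 5752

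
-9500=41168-50668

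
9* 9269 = 83421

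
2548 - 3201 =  - 653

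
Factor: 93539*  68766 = 6432302874 = 2^1*3^1*73^1*89^1*157^1*  1051^1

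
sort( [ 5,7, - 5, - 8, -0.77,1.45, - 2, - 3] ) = [ - 8, - 5, - 3, - 2, - 0.77,1.45, 5, 7]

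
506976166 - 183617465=323358701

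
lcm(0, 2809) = 0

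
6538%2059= 361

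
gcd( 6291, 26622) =27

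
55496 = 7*7928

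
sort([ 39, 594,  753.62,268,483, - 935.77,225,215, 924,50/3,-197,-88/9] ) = [ - 935.77,- 197,-88/9,  50/3,39, 215,225 , 268,483,594,753.62,924] 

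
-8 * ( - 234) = 1872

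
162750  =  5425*30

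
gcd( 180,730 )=10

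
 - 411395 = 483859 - 895254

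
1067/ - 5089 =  - 1067/5089 = -  0.21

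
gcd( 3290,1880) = 470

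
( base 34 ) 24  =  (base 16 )48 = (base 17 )44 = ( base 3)2200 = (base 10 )72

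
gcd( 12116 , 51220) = 52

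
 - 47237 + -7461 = -54698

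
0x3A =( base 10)58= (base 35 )1N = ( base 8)72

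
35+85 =120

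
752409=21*35829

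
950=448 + 502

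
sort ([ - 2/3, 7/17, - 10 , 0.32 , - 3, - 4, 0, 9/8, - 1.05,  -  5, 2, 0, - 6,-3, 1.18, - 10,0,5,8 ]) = [ - 10, - 10, - 6, - 5 , - 4,  -  3, - 3, - 1.05, - 2/3,0, 0, 0  ,  0.32,7/17, 9/8, 1.18, 2,5, 8 ]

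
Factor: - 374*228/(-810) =14212/135 =2^2 * 3^ ( - 3)*5^( - 1)*11^1*17^1*19^1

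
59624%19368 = 1520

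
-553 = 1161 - 1714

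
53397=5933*9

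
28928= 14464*2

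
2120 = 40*53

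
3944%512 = 360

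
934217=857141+77076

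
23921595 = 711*33645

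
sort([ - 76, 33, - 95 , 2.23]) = [-95, - 76, 2.23 , 33]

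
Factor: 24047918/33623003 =2^1*31^( - 1 )*557^1*21587^1*1084613^(-1) 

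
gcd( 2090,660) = 110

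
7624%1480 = 224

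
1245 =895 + 350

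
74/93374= 37/46687 = 0.00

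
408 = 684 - 276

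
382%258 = 124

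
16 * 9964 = 159424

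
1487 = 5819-4332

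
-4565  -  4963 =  - 9528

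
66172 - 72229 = - 6057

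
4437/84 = 52 + 23/28= 52.82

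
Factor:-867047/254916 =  - 2^( - 2)*3^ ( - 2 )*67^1*73^( - 1)*97^(- 1)*12941^1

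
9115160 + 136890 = 9252050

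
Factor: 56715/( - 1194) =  - 95/2 = -2^(- 1) * 5^1*19^1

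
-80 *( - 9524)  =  761920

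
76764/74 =1037 + 13/37 = 1037.35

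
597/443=1  +  154/443= 1.35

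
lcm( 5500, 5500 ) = 5500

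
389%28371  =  389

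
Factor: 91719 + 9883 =101602 = 2^1 * 37^1*1373^1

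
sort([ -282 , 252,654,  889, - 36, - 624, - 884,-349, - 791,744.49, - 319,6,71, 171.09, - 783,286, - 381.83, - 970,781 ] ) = [ - 970, - 884, - 791,- 783, - 624, - 381.83, - 349, - 319, -282,- 36,6,71,  171.09,252, 286,654,744.49, 781, 889 ] 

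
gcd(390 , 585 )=195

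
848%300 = 248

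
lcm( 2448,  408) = 2448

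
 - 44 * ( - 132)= 5808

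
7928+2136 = 10064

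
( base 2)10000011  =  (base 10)131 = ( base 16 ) 83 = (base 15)8b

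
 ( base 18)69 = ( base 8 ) 165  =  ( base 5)432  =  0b1110101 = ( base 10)117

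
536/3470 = 268/1735= 0.15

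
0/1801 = 0= 0.00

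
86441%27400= 4241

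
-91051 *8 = -728408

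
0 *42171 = 0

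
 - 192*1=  - 192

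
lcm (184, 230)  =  920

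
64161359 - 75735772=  - 11574413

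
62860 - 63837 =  - 977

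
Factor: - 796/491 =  - 2^2*199^1 * 491^ ( - 1)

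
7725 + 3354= 11079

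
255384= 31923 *8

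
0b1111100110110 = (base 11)6004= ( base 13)3838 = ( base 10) 7990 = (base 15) 257A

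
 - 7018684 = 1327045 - 8345729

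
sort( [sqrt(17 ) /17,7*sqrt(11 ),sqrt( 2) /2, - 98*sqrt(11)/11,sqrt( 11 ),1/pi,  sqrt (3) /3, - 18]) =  [ - 98*sqrt( 11) /11 , - 18, sqrt (17 )/17 , 1/pi , sqrt( 3 ) /3,sqrt( 2)/2,sqrt( 11 ),7*sqrt(11 ) ]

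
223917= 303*739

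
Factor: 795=3^1*5^1*53^1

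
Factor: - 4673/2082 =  - 2^( - 1) * 3^(- 1 ) * 347^( - 1)* 4673^1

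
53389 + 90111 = 143500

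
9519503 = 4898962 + 4620541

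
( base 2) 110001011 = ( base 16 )18B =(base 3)112122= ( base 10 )395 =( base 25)fk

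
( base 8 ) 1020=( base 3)201120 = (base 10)528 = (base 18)1b6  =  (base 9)646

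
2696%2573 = 123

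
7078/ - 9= - 7078/9= - 786.44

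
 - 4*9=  - 36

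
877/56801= 877/56801 =0.02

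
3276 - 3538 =  -  262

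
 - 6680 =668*(  -  10)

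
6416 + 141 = 6557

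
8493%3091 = 2311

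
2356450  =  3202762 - 846312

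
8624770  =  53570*161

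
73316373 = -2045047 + 75361420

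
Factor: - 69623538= -2^1*3^1*11603923^1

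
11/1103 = 11/1103 = 0.01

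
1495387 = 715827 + 779560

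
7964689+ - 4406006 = 3558683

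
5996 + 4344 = 10340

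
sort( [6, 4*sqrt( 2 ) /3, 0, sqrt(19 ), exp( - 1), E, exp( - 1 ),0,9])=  [0, 0,exp (-1 ), exp( - 1), 4*sqrt( 2) /3, E , sqrt( 19), 6, 9 ] 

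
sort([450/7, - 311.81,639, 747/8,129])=[ - 311.81,450/7,747/8,129, 639]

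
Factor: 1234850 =2^1*5^2*24697^1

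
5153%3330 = 1823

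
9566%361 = 180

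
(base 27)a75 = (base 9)11235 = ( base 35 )63T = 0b1110100111100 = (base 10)7484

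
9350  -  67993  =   - 58643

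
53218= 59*902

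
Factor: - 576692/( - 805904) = 144173/201476 = 2^( - 2)*11^( - 1)*19^( - 1) * 241^(-1 )* 144173^1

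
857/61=14 + 3/61 = 14.05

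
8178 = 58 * 141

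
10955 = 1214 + 9741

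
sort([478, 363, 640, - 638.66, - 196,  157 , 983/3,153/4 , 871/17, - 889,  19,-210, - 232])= [ - 889 , - 638.66, - 232, - 210, - 196,19, 153/4 , 871/17,157, 983/3,  363,478, 640 ] 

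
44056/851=51 + 655/851=51.77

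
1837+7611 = 9448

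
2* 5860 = 11720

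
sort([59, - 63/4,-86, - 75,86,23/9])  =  [-86, -75 ,  -  63/4, 23/9, 59,86 ] 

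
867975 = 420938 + 447037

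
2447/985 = 2 + 477/985   =  2.48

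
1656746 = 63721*26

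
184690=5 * 36938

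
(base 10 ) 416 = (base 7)1133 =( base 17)178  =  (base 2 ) 110100000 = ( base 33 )CK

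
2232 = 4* 558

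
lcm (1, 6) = 6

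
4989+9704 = 14693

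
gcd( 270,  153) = 9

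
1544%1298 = 246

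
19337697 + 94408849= 113746546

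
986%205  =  166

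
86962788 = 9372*9279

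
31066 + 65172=96238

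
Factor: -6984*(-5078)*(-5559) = -197148556368 = - 2^4 * 3^3*17^1*97^1*109^1*2539^1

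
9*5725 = 51525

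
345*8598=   2966310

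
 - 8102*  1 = - 8102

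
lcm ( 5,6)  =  30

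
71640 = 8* 8955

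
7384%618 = 586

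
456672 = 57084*8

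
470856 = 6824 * 69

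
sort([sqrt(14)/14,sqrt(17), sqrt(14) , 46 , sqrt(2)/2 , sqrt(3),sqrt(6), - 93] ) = [ - 93 , sqrt( 14 ) /14,sqrt( 2) /2,sqrt( 3 ) , sqrt ( 6),sqrt( 14), sqrt(17),  46]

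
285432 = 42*6796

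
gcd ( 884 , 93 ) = 1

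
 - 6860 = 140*(-49 )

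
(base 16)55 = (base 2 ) 1010101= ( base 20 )45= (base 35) 2f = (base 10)85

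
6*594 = 3564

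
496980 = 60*8283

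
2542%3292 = 2542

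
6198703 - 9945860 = -3747157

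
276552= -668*(  -  414)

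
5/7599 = 5/7599 = 0.00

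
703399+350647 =1054046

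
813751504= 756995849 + 56755655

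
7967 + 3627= 11594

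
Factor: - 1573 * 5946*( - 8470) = 79220401260 =2^2*3^1*5^1*7^1* 11^4*13^1 * 991^1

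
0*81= 0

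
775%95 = 15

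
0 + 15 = 15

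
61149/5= 12229+4/5 = 12229.80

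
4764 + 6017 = 10781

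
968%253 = 209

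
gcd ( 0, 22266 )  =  22266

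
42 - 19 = 23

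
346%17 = 6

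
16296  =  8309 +7987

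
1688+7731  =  9419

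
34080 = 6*5680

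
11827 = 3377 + 8450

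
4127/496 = 4127/496 = 8.32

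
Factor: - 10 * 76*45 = - 34200 =- 2^3*3^2*5^2*19^1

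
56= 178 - 122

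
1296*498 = 645408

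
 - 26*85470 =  - 2222220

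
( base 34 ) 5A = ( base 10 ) 180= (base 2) 10110100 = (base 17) AA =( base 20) 90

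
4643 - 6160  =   - 1517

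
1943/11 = 176 + 7/11 = 176.64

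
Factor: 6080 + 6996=2^2*7^1*467^1 = 13076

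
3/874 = 3/874 = 0.00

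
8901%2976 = 2949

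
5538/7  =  791 + 1/7 = 791.14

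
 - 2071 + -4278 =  - 6349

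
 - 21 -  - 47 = 26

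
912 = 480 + 432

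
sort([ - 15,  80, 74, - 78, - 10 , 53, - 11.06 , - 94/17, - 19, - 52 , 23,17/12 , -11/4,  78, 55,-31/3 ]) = [ - 78, - 52, -19, - 15, - 11.06, - 31/3,  -  10, - 94/17 ,-11/4, 17/12,23, 53,55, 74,78,80]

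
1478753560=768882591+709870969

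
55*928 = 51040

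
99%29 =12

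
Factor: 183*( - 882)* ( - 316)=2^3*3^3 * 7^2  *  61^1 * 79^1 = 51004296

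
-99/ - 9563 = 99/9563 = 0.01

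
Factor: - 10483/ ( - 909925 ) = 5^ ( - 2)* 11^1*17^( - 1 )*953^1 *2141^ ( - 1 ) 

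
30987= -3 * (-10329)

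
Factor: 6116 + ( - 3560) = 2556 = 2^2*3^2*71^1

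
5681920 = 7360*772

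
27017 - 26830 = 187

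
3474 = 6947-3473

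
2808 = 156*18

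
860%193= 88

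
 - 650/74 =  - 325/37 =- 8.78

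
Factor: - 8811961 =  - 8811961^1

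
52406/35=52406/35 = 1497.31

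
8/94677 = 8/94677 =0.00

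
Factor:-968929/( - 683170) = 2^ ( - 1 ) * 5^(  -  1) * 13^1 * 53^( - 1)*73^1*1021^1*1289^ ( - 1 ) 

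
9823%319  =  253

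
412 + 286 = 698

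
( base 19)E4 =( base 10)270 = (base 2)100001110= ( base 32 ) 8E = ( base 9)330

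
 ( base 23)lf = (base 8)762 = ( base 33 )f3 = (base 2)111110010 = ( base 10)498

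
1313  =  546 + 767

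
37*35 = 1295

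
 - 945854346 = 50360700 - 996215046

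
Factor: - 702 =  - 2^1*3^3*13^1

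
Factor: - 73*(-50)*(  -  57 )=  - 208050 = - 2^1*3^1 * 5^2* 19^1*73^1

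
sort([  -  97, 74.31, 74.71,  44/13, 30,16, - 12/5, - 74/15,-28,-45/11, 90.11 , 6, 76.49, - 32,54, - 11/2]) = [ - 97, - 32, - 28, - 11/2, - 74/15, - 45/11, - 12/5, 44/13,6,16, 30,54  ,  74.31, 74.71, 76.49,  90.11]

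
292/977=292/977=0.30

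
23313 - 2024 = 21289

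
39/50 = 39/50  =  0.78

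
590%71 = 22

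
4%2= 0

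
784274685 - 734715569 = 49559116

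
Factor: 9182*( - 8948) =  - 2^3*2237^1 * 4591^1 = -82160536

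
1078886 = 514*2099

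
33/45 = 11/15 = 0.73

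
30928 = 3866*8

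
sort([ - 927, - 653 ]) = [ - 927 , - 653]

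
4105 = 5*821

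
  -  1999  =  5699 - 7698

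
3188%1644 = 1544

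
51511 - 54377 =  - 2866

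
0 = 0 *3206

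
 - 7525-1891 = - 9416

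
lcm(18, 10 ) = 90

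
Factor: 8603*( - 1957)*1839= - 3^1  *7^1*19^1*103^1 * 613^1*1229^1 = - 30961534569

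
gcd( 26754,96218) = 2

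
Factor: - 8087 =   -  8087^1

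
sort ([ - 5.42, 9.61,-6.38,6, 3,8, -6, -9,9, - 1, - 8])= [-9, - 8,-6.38 ,-6,-5.42,- 1,  3,6, 8 , 9, 9.61]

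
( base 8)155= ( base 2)1101101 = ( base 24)4d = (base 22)4L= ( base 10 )109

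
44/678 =22/339 = 0.06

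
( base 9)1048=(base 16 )305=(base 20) 1ID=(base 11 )643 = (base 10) 773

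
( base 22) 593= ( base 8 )5075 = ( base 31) 2mh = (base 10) 2621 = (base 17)913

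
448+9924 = 10372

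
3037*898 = 2727226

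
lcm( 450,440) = 19800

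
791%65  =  11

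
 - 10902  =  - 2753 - 8149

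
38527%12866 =12795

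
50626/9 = 5625 + 1/9 = 5625.11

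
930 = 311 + 619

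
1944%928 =88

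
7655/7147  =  7655/7147 = 1.07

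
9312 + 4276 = 13588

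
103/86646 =103/86646  =  0.00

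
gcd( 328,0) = 328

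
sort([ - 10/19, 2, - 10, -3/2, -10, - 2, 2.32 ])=[ - 10, - 10, - 2, - 3/2, -10/19, 2,2.32 ] 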